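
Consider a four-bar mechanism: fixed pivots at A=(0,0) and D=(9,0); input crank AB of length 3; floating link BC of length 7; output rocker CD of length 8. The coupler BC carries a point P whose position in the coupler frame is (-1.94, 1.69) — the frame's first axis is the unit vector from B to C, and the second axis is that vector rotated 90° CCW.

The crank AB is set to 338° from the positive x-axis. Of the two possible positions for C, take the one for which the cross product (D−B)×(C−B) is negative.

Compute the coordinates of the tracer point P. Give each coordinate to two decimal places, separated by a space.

3.42 1.37

A=(0,0), D=(9.00,0)
B = A + 3.00·(cos338°, sin338°) = (2.7816, -1.1238)
|BD| = 6.3192
circle(B,7.00) ∩ circle(D,8.00): a=1.9727, h=6.7163
  candidates: C₊=(3.5284,5.8362) cross=42.441; C₋=(5.9173,-7.3822) cross=-42.441
  mode - wants cross < 0 → take C=(5.9173,-7.3822) (cross=-42.441)
ex = (C−B)/|BC| = (0.4480,-0.8941); ey = (0.8941,0.4480)
P = B + -1.94·ex + 1.69·ey = (3.4235,1.3677)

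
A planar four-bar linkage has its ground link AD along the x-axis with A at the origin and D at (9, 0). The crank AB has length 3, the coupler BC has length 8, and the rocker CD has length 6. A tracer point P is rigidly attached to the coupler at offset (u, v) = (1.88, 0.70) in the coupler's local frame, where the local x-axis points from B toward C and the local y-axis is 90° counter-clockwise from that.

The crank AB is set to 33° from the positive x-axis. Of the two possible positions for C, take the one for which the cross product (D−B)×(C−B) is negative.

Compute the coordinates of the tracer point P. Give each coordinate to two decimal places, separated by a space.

A=(0,0), D=(9.00,0)
B = A + 3.00·(cos33°, sin33°) = (2.5160, 1.6339)
|BD| = 6.6867
circle(B,8.00) ∩ circle(D,6.00): a=5.4371, h=5.8684
  candidates: C₊=(9.2222,5.9959) cross=39.240; C₋=(6.3543,-5.3852) cross=-39.240
  mode - wants cross < 0 → take C=(6.3543,-5.3852) (cross=-39.240)
ex = (C−B)/|BC| = (0.4798,-0.8774); ey = (0.8774,0.4798)
P = B + 1.88·ex + 0.70·ey = (4.0322,0.3203)

4.03 0.32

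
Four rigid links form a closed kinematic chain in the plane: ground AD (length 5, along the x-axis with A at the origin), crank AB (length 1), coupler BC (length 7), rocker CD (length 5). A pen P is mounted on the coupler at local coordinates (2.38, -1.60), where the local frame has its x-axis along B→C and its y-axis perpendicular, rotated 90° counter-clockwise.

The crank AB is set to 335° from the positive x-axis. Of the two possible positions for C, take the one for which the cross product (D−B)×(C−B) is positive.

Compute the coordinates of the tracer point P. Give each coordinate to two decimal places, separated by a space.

3.65 0.40

A=(0,0), D=(5.00,0)
B = A + 1.00·(cos335°, sin335°) = (0.9063, -0.4226)
|BD| = 4.1154
circle(B,7.00) ∩ circle(D,5.00): a=4.9736, h=4.9258
  candidates: C₊=(5.3477,4.9879) cross=20.272; C₋=(6.3594,-4.8117) cross=-20.272
  mode + wants cross > 0 → take C=(5.3477,4.9879) (cross=20.272)
ex = (C−B)/|BC| = (0.6345,0.7729); ey = (-0.7729,0.6345)
P = B + 2.38·ex + -1.60·ey = (3.6531,0.4018)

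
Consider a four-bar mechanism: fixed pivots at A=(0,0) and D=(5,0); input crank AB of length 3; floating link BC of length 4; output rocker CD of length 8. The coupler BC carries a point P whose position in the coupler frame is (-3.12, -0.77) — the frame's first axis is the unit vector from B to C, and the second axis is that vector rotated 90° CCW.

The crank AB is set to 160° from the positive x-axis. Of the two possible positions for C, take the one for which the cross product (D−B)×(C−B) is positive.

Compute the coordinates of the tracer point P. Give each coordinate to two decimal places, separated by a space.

-3.19 -2.17

A=(0,0), D=(5.00,0)
B = A + 3.00·(cos160°, sin160°) = (-2.8191, 1.0261)
|BD| = 7.8861
circle(B,4.00) ∩ circle(D,8.00): a=0.8997, h=3.8975
  candidates: C₊=(-1.4199,4.7734) cross=30.736; C₋=(-2.4341,-2.9554) cross=-30.736
  mode + wants cross > 0 → take C=(-1.4199,4.7734) (cross=30.736)
ex = (C−B)/|BC| = (0.3498,0.9368); ey = (-0.9368,0.3498)
P = B + -3.12·ex + -0.77·ey = (-3.1891,-2.1662)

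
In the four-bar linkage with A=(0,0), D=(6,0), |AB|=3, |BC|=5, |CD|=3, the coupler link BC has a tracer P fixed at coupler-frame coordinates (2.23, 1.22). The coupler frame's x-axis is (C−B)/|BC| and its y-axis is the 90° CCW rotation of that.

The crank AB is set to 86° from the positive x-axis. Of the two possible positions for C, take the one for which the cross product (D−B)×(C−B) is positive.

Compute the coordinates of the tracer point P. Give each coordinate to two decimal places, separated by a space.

A=(0,0), D=(6.00,0)
B = A + 3.00·(cos86°, sin86°) = (0.2093, 2.9927)
|BD| = 6.5183
circle(B,5.00) ∩ circle(D,3.00): a=4.4865, h=2.2072
  candidates: C₊=(5.2083,2.8936) cross=14.387; C₋=(3.1816,-1.0279) cross=-14.387
  mode + wants cross > 0 → take C=(5.2083,2.8936) (cross=14.387)
ex = (C−B)/|BC| = (0.9998,-0.0198); ey = (0.0198,0.9998)
P = B + 2.23·ex + 1.22·ey = (2.4630,4.1683)

2.46 4.17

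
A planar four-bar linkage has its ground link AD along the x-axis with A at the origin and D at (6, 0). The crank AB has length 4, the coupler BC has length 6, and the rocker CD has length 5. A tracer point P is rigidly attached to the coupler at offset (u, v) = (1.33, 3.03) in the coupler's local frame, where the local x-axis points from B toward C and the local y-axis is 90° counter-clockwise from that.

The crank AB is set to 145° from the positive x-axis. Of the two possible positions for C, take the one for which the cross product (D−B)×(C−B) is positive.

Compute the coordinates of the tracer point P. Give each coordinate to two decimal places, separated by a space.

-2.66 5.55

A=(0,0), D=(6.00,0)
B = A + 4.00·(cos145°, sin145°) = (-3.2766, 2.2943)
|BD| = 9.5561
circle(B,6.00) ∩ circle(D,5.00): a=5.3536, h=2.7090
  candidates: C₊=(2.5708,3.6388) cross=25.888; C₋=(1.2700,-1.6208) cross=-25.888
  mode + wants cross > 0 → take C=(2.5708,3.6388) (cross=25.888)
ex = (C−B)/|BC| = (0.9746,0.2241); ey = (-0.2241,0.9746)
P = B + 1.33·ex + 3.03·ey = (-2.6594,5.5453)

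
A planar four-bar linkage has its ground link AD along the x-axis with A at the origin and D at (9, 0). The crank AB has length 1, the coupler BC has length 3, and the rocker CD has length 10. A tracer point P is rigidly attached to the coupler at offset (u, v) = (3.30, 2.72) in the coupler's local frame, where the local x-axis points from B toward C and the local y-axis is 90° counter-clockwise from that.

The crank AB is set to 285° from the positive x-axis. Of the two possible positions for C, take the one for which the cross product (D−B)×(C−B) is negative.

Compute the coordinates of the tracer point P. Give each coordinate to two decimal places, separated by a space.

2.45 -4.64

A=(0,0), D=(9.00,0)
B = A + 1.00·(cos285°, sin285°) = (0.2588, -0.9659)
|BD| = 8.7944
circle(B,3.00) ∩ circle(D,10.00): a=-0.7766, h=2.8977
  candidates: C₊=(-0.8313,1.8290) cross=25.484; C₋=(-0.1948,-3.9314) cross=-25.484
  mode - wants cross < 0 → take C=(-0.1948,-3.9314) (cross=-25.484)
ex = (C−B)/|BC| = (-0.1512,-0.9885); ey = (0.9885,-0.1512)
P = B + 3.30·ex + 2.72·ey = (2.4486,-4.6392)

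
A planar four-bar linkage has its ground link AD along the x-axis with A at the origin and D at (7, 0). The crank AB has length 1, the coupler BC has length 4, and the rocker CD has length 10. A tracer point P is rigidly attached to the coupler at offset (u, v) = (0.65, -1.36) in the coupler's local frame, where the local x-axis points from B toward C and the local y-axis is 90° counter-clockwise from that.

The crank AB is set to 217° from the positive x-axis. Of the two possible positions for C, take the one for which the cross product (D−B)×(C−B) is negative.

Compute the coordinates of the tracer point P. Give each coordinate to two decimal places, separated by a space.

A=(0,0), D=(7.00,0)
B = A + 1.00·(cos217°, sin217°) = (-0.7986, -0.6018)
|BD| = 7.8218
circle(B,4.00) ∩ circle(D,10.00): a=-1.4587, h=3.7245
  candidates: C₊=(-2.5396,2.9995) cross=29.133; C₋=(-1.9664,-4.4276) cross=-29.133
  mode - wants cross < 0 → take C=(-1.9664,-4.4276) (cross=-29.133)
ex = (C−B)/|BC| = (-0.2919,-0.9564); ey = (0.9564,-0.2919)
P = B + 0.65·ex + -1.36·ey = (-2.2892,-0.8264)

-2.29 -0.83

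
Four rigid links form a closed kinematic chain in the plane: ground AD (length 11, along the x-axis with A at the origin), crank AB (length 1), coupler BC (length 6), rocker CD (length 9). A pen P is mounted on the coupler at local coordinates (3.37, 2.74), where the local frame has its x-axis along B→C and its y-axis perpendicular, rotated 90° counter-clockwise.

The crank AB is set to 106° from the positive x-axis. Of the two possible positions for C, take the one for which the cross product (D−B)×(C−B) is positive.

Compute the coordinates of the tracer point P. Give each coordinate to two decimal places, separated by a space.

A=(0,0), D=(11.00,0)
B = A + 1.00·(cos106°, sin106°) = (-0.2756, 0.9613)
|BD| = 11.3165
circle(B,6.00) ∩ circle(D,9.00): a=3.6700, h=4.7467
  candidates: C₊=(3.7843,5.3790) cross=53.716; C₋=(2.9779,-4.0800) cross=-53.716
  mode + wants cross > 0 → take C=(3.7843,5.3790) (cross=53.716)
ex = (C−B)/|BC| = (0.6767,0.7363); ey = (-0.7363,0.6767)
P = B + 3.37·ex + 2.74·ey = (-0.0127,5.2966)

-0.01 5.30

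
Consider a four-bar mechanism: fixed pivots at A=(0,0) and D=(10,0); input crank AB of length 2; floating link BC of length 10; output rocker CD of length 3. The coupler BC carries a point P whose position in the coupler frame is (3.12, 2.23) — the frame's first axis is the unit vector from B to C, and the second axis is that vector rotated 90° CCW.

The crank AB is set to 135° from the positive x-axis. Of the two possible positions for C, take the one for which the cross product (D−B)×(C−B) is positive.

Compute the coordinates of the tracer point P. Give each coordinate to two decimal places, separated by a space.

1.42 4.00

A=(0,0), D=(10.00,0)
B = A + 2.00·(cos135°, sin135°) = (-1.4142, 1.4142)
|BD| = 11.5015
circle(B,10.00) ∩ circle(D,3.00): a=9.7068, h=2.4039
  candidates: C₊=(8.5145,2.6064) cross=27.649; C₋=(7.9233,-2.1650) cross=-27.649
  mode + wants cross > 0 → take C=(8.5145,2.6064) (cross=27.649)
ex = (C−B)/|BC| = (0.9929,0.1192); ey = (-0.1192,0.9929)
P = B + 3.12·ex + 2.23·ey = (1.4177,4.0003)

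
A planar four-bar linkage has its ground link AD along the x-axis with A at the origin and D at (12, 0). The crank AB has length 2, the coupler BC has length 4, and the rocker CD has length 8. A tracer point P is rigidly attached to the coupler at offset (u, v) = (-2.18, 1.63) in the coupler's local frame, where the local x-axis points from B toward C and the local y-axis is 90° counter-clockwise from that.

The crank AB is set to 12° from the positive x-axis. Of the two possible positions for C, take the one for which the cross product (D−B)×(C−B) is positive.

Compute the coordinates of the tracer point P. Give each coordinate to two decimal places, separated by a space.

A=(0,0), D=(12.00,0)
B = A + 2.00·(cos12°, sin12°) = (1.9563, 0.4158)
|BD| = 10.0523
circle(B,4.00) ∩ circle(D,8.00): a=2.6386, h=3.0063
  candidates: C₊=(4.7170,3.3104) cross=30.220; C₋=(4.4683,-2.6970) cross=-30.220
  mode + wants cross > 0 → take C=(4.7170,3.3104) (cross=30.220)
ex = (C−B)/|BC| = (0.6902,0.7236); ey = (-0.7236,0.6902)
P = B + -2.18·ex + 1.63·ey = (-0.7278,-0.0367)

-0.73 -0.04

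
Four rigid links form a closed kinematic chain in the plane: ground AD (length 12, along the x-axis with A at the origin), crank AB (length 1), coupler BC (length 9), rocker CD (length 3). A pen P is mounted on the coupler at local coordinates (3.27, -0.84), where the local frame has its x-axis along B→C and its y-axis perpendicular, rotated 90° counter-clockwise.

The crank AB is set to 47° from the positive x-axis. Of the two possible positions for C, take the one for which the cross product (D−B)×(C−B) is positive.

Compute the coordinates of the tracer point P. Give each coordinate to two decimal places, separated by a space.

4.03 0.29

A=(0,0), D=(12.00,0)
B = A + 1.00·(cos47°, sin47°) = (0.6820, 0.7314)
|BD| = 11.3416
circle(B,9.00) ∩ circle(D,3.00): a=8.8450, h=1.6634
  candidates: C₊=(9.6158,1.8209) cross=18.865; C₋=(9.4013,-1.4989) cross=-18.865
  mode + wants cross > 0 → take C=(9.6158,1.8209) (cross=18.865)
ex = (C−B)/|BC| = (0.9926,0.1211); ey = (-0.1211,0.9926)
P = B + 3.27·ex + -0.84·ey = (4.0296,0.2934)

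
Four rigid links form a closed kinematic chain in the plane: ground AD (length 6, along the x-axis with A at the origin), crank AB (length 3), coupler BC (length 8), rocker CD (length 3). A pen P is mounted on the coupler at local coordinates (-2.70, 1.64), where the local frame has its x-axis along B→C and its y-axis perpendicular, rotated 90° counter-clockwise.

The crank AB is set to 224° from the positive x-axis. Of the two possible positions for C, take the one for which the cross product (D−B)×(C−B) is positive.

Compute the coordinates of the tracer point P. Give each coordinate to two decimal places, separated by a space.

-5.31 -2.30

A=(0,0), D=(6.00,0)
B = A + 3.00·(cos224°, sin224°) = (-2.1580, -2.0840)
|BD| = 8.4200
circle(B,8.00) ∩ circle(D,3.00): a=7.4760, h=2.8476
  candidates: C₊=(4.3806,2.5254) cross=23.977; C₋=(5.7902,-2.9927) cross=-23.977
  mode + wants cross > 0 → take C=(4.3806,2.5254) (cross=23.977)
ex = (C−B)/|BC| = (0.8173,0.5762); ey = (-0.5762,0.8173)
P = B + -2.70·ex + 1.64·ey = (-5.3097,-2.2992)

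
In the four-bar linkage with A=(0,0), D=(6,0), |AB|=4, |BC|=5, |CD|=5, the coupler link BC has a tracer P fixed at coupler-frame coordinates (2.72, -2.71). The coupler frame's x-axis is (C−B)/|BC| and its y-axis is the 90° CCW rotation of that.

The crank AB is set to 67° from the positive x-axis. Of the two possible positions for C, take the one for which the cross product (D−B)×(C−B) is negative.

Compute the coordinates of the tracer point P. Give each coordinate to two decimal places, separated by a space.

A=(0,0), D=(6.00,0)
B = A + 4.00·(cos67°, sin67°) = (1.5629, 3.6820)
|BD| = 5.7658
circle(B,5.00) ∩ circle(D,5.00): a=2.8829, h=4.0852
  candidates: C₊=(6.3902,4.9847) cross=23.555; C₋=(1.1727,-1.3027) cross=-23.555
  mode - wants cross < 0 → take C=(1.1727,-1.3027) (cross=-23.555)
ex = (C−B)/|BC| = (-0.0780,-0.9969); ey = (0.9969,-0.0780)
P = B + 2.72·ex + -2.71·ey = (-1.3511,1.1818)

-1.35 1.18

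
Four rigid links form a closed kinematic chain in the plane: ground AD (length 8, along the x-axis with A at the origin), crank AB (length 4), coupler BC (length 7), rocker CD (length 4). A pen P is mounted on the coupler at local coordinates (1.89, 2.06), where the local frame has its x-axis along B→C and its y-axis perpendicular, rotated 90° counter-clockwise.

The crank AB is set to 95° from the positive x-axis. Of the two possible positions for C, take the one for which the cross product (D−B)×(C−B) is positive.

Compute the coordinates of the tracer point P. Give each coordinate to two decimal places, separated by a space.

1.61 5.98

A=(0,0), D=(8.00,0)
B = A + 4.00·(cos95°, sin95°) = (-0.3486, 3.9848)
|BD| = 9.2508
circle(B,7.00) ∩ circle(D,4.00): a=6.4090, h=2.8150
  candidates: C₊=(6.6479,3.7646) cross=26.041; C₋=(4.2228,-1.3164) cross=-26.041
  mode + wants cross > 0 → take C=(6.6479,3.7646) (cross=26.041)
ex = (C−B)/|BC| = (0.9995,-0.0315); ey = (0.0315,0.9995)
P = B + 1.89·ex + 2.06·ey = (1.6053,5.9843)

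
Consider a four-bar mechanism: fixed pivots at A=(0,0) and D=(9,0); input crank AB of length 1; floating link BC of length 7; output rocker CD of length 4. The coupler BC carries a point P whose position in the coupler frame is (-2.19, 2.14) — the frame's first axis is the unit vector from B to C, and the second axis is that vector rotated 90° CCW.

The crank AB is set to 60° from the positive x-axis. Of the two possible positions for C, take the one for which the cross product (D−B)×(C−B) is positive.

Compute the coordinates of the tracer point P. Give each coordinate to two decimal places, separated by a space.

A=(0,0), D=(9.00,0)
B = A + 1.00·(cos60°, sin60°) = (0.5000, 0.8660)
|BD| = 8.5440
circle(B,7.00) ∩ circle(D,4.00): a=6.2032, h=3.2435
  candidates: C₊=(7.0000,3.4641) cross=27.713; C₋=(6.3425,-2.9896) cross=-27.713
  mode + wants cross > 0 → take C=(7.0000,3.4641) (cross=27.713)
ex = (C−B)/|BC| = (0.9286,0.3712); ey = (-0.3712,0.9286)
P = B + -2.19·ex + 2.14·ey = (-2.3278,2.0403)

-2.33 2.04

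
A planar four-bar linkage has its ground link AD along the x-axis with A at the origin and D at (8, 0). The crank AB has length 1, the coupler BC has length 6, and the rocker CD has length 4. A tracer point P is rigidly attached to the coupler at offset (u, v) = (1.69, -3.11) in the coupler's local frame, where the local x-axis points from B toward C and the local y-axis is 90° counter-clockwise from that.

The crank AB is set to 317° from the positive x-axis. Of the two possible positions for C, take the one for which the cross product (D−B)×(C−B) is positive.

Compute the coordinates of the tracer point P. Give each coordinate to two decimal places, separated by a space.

3.99 -2.06

A=(0,0), D=(8.00,0)
B = A + 1.00·(cos317°, sin317°) = (0.7314, -0.6820)
|BD| = 7.3006
circle(B,6.00) ∩ circle(D,4.00): a=5.0200, h=3.2862
  candidates: C₊=(5.4225,3.0588) cross=23.991; C₋=(6.0364,-3.4849) cross=-23.991
  mode + wants cross > 0 → take C=(5.4225,3.0588) (cross=23.991)
ex = (C−B)/|BC| = (0.7819,0.6235); ey = (-0.6235,0.7819)
P = B + 1.69·ex + -3.11·ey = (3.9917,-2.0599)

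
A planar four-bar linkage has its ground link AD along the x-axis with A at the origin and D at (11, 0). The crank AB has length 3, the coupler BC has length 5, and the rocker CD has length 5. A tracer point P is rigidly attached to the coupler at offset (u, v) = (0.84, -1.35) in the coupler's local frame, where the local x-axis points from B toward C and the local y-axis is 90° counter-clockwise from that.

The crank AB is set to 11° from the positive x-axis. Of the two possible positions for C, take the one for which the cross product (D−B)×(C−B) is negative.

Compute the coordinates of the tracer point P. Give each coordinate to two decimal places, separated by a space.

A=(0,0), D=(11.00,0)
B = A + 3.00·(cos11°, sin11°) = (2.9449, 0.5724)
|BD| = 8.0754
circle(B,5.00) ∩ circle(D,5.00): a=4.0377, h=2.9490
  candidates: C₊=(7.1815,3.2278) cross=23.815; C₋=(6.7634,-2.6554) cross=-23.815
  mode - wants cross < 0 → take C=(6.7634,-2.6554) (cross=-23.815)
ex = (C−B)/|BC| = (0.7637,-0.6456); ey = (0.6456,0.7637)
P = B + 0.84·ex + -1.35·ey = (2.7149,-1.0008)

2.71 -1.00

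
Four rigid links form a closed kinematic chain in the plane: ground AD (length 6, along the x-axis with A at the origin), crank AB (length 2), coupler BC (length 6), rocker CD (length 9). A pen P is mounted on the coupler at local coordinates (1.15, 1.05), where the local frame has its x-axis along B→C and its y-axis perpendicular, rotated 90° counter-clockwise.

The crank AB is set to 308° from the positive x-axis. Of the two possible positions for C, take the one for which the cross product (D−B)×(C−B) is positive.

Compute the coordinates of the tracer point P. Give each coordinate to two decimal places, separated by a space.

A=(0,0), D=(6.00,0)
B = A + 2.00·(cos308°, sin308°) = (1.2313, -1.5760)
|BD| = 5.0224
circle(B,6.00) ∩ circle(D,9.00): a=-1.9688, h=5.6678
  candidates: C₊=(-2.4166,3.1877) cross=28.466; C₋=(1.1405,-7.5753) cross=-28.466
  mode + wants cross > 0 → take C=(-2.4166,3.1877) (cross=28.466)
ex = (C−B)/|BC| = (-0.6080,0.7940); ey = (-0.7940,-0.6080)
P = B + 1.15·ex + 1.05·ey = (-0.3015,-1.3014)

-0.30 -1.30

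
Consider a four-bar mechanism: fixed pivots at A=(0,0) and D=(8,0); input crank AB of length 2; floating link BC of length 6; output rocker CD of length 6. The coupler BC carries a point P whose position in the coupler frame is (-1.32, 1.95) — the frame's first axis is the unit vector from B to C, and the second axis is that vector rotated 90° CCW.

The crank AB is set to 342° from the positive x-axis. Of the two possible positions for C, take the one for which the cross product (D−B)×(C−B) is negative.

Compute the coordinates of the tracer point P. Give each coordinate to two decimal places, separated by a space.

A=(0,0), D=(8.00,0)
B = A + 2.00·(cos342°, sin342°) = (1.9021, -0.6180)
|BD| = 6.1291
circle(B,6.00) ∩ circle(D,6.00): a=3.0646, h=5.1583
  candidates: C₊=(4.4309,4.8230) cross=31.616; C₋=(5.4712,-5.4411) cross=-31.616
  mode - wants cross < 0 → take C=(5.4712,-5.4411) (cross=-31.616)
ex = (C−B)/|BC| = (0.5948,-0.8038); ey = (0.8038,0.5948)
P = B + -1.32·ex + 1.95·ey = (2.6844,1.6030)

2.68 1.60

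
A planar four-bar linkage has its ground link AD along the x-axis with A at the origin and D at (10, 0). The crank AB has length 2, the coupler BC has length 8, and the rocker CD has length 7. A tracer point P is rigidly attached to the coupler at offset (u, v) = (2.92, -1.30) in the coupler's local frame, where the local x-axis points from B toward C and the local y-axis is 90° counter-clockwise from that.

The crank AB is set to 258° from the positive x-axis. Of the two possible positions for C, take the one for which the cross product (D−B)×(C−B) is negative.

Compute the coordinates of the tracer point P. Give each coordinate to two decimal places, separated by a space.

A=(0,0), D=(10.00,0)
B = A + 2.00·(cos258°, sin258°) = (-0.4158, -1.9563)
|BD| = 10.5979
circle(B,8.00) ∩ circle(D,7.00): a=6.0067, h=5.2839
  candidates: C₊=(4.5122,4.3456) cross=55.999; C₋=(6.4630,-6.0407) cross=-55.999
  mode - wants cross < 0 → take C=(6.4630,-6.0407) (cross=-55.999)
ex = (C−B)/|BC| = (0.8599,-0.5105); ey = (0.5105,0.8599)
P = B + 2.92·ex + -1.30·ey = (1.4312,-4.5649)

1.43 -4.56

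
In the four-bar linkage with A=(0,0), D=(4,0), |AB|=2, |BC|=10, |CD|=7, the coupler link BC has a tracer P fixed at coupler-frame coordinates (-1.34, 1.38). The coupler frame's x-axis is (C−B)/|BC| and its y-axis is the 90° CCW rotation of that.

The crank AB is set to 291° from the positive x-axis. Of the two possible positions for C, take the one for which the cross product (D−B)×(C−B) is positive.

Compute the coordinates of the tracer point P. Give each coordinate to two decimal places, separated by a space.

A=(0,0), D=(4.00,0)
B = A + 2.00·(cos291°, sin291°) = (0.7167, -1.8672)
|BD| = 3.7771
circle(B,10.00) ∩ circle(D,7.00): a=8.6398, h=5.0352
  candidates: C₊=(5.7379,6.7808) cross=19.018; C₋=(10.7162,-1.9731) cross=-19.018
  mode + wants cross > 0 → take C=(5.7379,6.7808) (cross=19.018)
ex = (C−B)/|BC| = (0.5021,0.8648); ey = (-0.8648,0.5021)
P = B + -1.34·ex + 1.38·ey = (-1.1495,-2.3331)

-1.15 -2.33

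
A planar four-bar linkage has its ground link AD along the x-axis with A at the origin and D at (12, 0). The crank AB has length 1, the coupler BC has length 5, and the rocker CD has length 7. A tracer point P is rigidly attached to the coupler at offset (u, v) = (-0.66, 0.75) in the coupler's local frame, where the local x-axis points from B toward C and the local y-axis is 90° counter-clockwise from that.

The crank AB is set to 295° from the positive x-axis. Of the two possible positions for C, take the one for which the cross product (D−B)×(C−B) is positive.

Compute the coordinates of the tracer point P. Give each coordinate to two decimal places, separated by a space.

-0.47 -0.46

A=(0,0), D=(12.00,0)
B = A + 1.00·(cos295°, sin295°) = (0.4226, -0.9063)
|BD| = 11.6128
circle(B,5.00) ∩ circle(D,7.00): a=4.7731, h=1.4893
  candidates: C₊=(5.0649,0.9509) cross=17.295; C₋=(5.2973,-2.0185) cross=-17.295
  mode + wants cross > 0 → take C=(5.0649,0.9509) (cross=17.295)
ex = (C−B)/|BC| = (0.9285,0.3714); ey = (-0.3714,0.9285)
P = B + -0.66·ex + 0.75·ey = (-0.4687,-0.4551)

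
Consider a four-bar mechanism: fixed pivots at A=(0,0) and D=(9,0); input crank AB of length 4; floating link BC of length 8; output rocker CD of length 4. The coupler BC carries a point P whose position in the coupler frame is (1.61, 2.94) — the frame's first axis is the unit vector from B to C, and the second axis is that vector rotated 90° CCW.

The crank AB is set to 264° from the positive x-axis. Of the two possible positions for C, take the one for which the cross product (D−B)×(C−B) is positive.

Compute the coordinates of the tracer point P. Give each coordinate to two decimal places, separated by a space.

A=(0,0), D=(9.00,0)
B = A + 4.00·(cos264°, sin264°) = (-0.4181, -3.9781)
|BD| = 10.2238
circle(B,8.00) ∩ circle(D,4.00): a=7.4594, h=2.8910
  candidates: C₊=(5.3285,1.5875) cross=29.557; C₋=(7.5783,-3.7388) cross=-29.557
  mode + wants cross > 0 → take C=(5.3285,1.5875) (cross=29.557)
ex = (C−B)/|BC| = (0.7183,0.6957); ey = (-0.6957,0.7183)
P = B + 1.61·ex + 2.94·ey = (-1.3070,-0.7461)

-1.31 -0.75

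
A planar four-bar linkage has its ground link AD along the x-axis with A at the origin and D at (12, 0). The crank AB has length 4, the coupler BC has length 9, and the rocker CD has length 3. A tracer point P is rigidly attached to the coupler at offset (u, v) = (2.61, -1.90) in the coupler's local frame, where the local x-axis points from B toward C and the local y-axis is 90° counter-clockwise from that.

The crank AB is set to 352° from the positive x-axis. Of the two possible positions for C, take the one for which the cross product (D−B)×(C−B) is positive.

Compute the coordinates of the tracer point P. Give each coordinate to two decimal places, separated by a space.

A=(0,0), D=(12.00,0)
B = A + 4.00·(cos352°, sin352°) = (3.9611, -0.5567)
|BD| = 8.0582
circle(B,9.00) ∩ circle(D,3.00): a=8.4966, h=2.9678
  candidates: C₊=(12.2323,2.9910) cross=23.915; C₋=(12.6424,-2.9304) cross=-23.915
  mode + wants cross > 0 → take C=(12.2323,2.9910) (cross=23.915)
ex = (C−B)/|BC| = (0.9190,0.3942); ey = (-0.3942,0.9190)
P = B + 2.61·ex + -1.90·ey = (7.1087,-1.2740)

7.11 -1.27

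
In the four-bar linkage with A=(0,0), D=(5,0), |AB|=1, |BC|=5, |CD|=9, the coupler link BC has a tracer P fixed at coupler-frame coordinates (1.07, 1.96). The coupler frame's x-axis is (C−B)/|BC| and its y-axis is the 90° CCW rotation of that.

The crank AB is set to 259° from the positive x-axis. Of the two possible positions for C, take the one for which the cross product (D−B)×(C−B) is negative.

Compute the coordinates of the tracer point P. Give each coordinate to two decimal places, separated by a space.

A=(0,0), D=(5.00,0)
B = A + 1.00·(cos259°, sin259°) = (-0.1908, -0.9816)
|BD| = 5.2828
circle(B,5.00) ∩ circle(D,9.00): a=-2.6588, h=4.2345
  candidates: C₊=(-3.5901,2.6851) cross=22.370; C₋=(-2.0165,-5.6364) cross=-22.370
  mode - wants cross < 0 → take C=(-2.0165,-5.6364) (cross=-22.370)
ex = (C−B)/|BC| = (-0.3651,-0.9310); ey = (0.9310,-0.3651)
P = B + 1.07·ex + 1.96·ey = (1.2432,-2.6934)

1.24 -2.69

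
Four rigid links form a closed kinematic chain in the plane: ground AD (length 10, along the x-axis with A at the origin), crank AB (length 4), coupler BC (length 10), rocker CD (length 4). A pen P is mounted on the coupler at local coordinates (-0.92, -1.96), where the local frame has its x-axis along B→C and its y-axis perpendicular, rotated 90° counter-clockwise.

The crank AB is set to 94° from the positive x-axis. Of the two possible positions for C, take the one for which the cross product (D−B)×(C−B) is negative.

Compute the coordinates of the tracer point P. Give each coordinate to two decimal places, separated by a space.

-2.28 3.16

A=(0,0), D=(10.00,0)
B = A + 4.00·(cos94°, sin94°) = (-0.2790, 3.9903)
|BD| = 11.0264
circle(B,10.00) ∩ circle(D,4.00): a=9.3222, h=3.6188
  candidates: C₊=(9.7210,3.9903) cross=39.903; C₋=(7.1018,-2.7569) cross=-39.903
  mode - wants cross < 0 → take C=(7.1018,-2.7569) (cross=-39.903)
ex = (C−B)/|BC| = (0.7381,-0.6747); ey = (0.6747,0.7381)
P = B + -0.92·ex + -1.96·ey = (-2.2805,3.1644)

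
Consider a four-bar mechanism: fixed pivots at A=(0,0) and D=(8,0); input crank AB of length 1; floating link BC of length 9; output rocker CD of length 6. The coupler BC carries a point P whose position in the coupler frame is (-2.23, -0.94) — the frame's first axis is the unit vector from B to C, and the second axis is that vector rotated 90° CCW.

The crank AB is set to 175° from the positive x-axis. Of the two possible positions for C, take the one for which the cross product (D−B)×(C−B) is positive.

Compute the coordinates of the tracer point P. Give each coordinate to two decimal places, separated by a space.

A=(0,0), D=(8.00,0)
B = A + 1.00·(cos175°, sin175°) = (-0.9962, 0.0872)
|BD| = 8.9966
circle(B,9.00) ∩ circle(D,6.00): a=6.9992, h=5.6578
  candidates: C₊=(6.0575,5.6769) cross=50.901; C₋=(5.9479,-5.6382) cross=-50.901
  mode + wants cross > 0 → take C=(6.0575,5.6769) (cross=50.901)
ex = (C−B)/|BC| = (0.7837,0.6211); ey = (-0.6211,0.7837)
P = B + -2.23·ex + -0.94·ey = (-2.1601,-2.0346)

-2.16 -2.03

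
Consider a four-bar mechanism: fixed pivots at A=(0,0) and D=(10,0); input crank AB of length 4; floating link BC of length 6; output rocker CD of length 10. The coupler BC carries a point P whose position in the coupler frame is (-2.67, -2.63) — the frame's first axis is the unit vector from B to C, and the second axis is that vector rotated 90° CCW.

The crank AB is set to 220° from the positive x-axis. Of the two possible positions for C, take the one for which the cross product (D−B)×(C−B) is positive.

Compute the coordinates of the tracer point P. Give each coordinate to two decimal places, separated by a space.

-2.38 -6.26

A=(0,0), D=(10.00,0)
B = A + 4.00·(cos220°, sin220°) = (-3.0642, -2.5712)
|BD| = 13.3148
circle(B,6.00) ∩ circle(D,10.00): a=4.2541, h=4.2312
  candidates: C₊=(0.2927,2.4019) cross=56.338; C₋=(1.9269,-5.9012) cross=-56.338
  mode + wants cross > 0 → take C=(0.2927,2.4019) (cross=56.338)
ex = (C−B)/|BC| = (0.5595,0.8288); ey = (-0.8288,0.5595)
P = B + -2.67·ex + -2.63·ey = (-2.3782,-6.2556)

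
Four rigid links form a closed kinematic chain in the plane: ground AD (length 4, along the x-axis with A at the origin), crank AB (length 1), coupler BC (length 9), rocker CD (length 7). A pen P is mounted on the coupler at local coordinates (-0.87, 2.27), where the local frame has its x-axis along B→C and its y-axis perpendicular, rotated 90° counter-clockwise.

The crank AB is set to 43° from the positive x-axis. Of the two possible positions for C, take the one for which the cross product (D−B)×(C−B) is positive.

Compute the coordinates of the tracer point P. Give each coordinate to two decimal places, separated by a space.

-1.22 2.13

A=(0,0), D=(4.00,0)
B = A + 1.00·(cos43°, sin43°) = (0.7314, 0.6820)
|BD| = 3.3390
circle(B,9.00) ∩ circle(D,7.00): a=6.4613, h=6.2651
  candidates: C₊=(8.3361,5.4953) cross=20.919; C₋=(5.7768,-6.7707) cross=-20.919
  mode + wants cross > 0 → take C=(8.3361,5.4953) (cross=20.919)
ex = (C−B)/|BC| = (0.8450,0.5348); ey = (-0.5348,0.8450)
P = B + -0.87·ex + 2.27·ey = (-1.2178,2.1348)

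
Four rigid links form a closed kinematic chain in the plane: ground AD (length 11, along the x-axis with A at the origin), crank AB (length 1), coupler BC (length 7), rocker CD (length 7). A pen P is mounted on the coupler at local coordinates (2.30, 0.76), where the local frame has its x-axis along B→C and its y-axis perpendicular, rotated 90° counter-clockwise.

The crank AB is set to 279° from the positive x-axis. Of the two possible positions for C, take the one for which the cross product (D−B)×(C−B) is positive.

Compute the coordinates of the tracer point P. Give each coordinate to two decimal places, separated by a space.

A=(0,0), D=(11.00,0)
B = A + 1.00·(cos279°, sin279°) = (0.1564, -0.9877)
|BD| = 10.8885
circle(B,7.00) ∩ circle(D,7.00): a=5.4442, h=4.4000
  candidates: C₊=(5.1791,3.8881) cross=47.910; C₋=(5.9773,-4.8757) cross=-47.910
  mode + wants cross > 0 → take C=(5.1791,3.8881) (cross=47.910)
ex = (C−B)/|BC| = (0.7175,0.6965); ey = (-0.6965,0.7175)
P = B + 2.30·ex + 0.76·ey = (1.2774,1.1597)

1.28 1.16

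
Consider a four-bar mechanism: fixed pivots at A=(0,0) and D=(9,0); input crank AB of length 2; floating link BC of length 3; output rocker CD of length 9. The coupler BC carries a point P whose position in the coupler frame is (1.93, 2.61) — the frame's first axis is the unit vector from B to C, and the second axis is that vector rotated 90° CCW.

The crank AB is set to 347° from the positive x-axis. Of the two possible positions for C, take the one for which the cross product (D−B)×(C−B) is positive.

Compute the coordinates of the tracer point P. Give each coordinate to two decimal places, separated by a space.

A=(0,0), D=(9.00,0)
B = A + 2.00·(cos347°, sin347°) = (1.9487, -0.4499)
|BD| = 7.0656
circle(B,3.00) ∩ circle(D,9.00): a=-1.5623, h=2.5611
  candidates: C₊=(0.2265,2.0065) cross=18.096; C₋=(0.5527,-3.1053) cross=-18.096
  mode + wants cross > 0 → take C=(0.2265,2.0065) (cross=18.096)
ex = (C−B)/|BC| = (-0.5741,0.8188); ey = (-0.8188,-0.5741)
P = B + 1.93·ex + 2.61·ey = (-1.2963,-0.3679)

-1.30 -0.37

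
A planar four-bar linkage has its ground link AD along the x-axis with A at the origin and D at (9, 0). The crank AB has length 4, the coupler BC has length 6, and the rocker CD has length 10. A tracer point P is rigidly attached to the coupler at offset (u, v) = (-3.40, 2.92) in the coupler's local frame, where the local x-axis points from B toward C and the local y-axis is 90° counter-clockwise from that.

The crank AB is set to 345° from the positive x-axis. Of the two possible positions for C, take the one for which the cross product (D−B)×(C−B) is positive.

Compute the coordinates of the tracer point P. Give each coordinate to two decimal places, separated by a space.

A=(0,0), D=(9.00,0)
B = A + 4.00·(cos345°, sin345°) = (3.8637, -1.0353)
|BD| = 5.2396
circle(B,6.00) ∩ circle(D,10.00): a=-3.4875, h=4.8823
  candidates: C₊=(-0.5198,3.0617) cross=25.581; C₋=(1.4096,-6.5104) cross=-25.581
  mode + wants cross > 0 → take C=(-0.5198,3.0617) (cross=25.581)
ex = (C−B)/|BC| = (-0.7306,0.6828); ey = (-0.6828,-0.7306)
P = B + -3.40·ex + 2.92·ey = (4.3538,-5.4902)

4.35 -5.49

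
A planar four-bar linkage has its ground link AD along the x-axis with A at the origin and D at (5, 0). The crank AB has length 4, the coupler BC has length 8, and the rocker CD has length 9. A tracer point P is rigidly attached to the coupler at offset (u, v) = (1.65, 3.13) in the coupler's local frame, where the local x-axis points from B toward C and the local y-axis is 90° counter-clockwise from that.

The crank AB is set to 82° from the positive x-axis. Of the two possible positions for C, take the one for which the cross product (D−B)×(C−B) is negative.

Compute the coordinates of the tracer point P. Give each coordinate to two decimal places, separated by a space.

2.41 0.95

A=(0,0), D=(5.00,0)
B = A + 4.00·(cos82°, sin82°) = (0.5567, 3.9611)
|BD| = 5.9526
circle(B,8.00) ∩ circle(D,9.00): a=1.5483, h=7.8487
  candidates: C₊=(6.9353,8.7895) cross=46.720; C₋=(-3.5104,-2.9280) cross=-46.720
  mode - wants cross < 0 → take C=(-3.5104,-2.9280) (cross=-46.720)
ex = (C−B)/|BC| = (-0.5084,-0.8611); ey = (0.8611,-0.5084)
P = B + 1.65·ex + 3.13·ey = (2.4132,0.9490)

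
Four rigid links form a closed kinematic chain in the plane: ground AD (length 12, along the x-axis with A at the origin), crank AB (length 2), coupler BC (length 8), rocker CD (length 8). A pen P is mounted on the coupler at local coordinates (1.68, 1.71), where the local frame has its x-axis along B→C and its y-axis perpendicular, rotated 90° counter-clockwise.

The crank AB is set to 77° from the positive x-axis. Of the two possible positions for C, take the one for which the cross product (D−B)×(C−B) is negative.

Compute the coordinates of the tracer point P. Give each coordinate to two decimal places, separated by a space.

A=(0,0), D=(12.00,0)
B = A + 2.00·(cos77°, sin77°) = (0.4499, 1.9487)
|BD| = 11.7133
circle(B,8.00) ∩ circle(D,8.00): a=5.8567, h=5.4497
  candidates: C₊=(7.1316,6.3481) cross=63.834; C₋=(5.3183,-4.3994) cross=-63.834
  mode - wants cross < 0 → take C=(5.3183,-4.3994) (cross=-63.834)
ex = (C−B)/|BC| = (0.6085,-0.7935); ey = (0.7935,0.6085)
P = B + 1.68·ex + 1.71·ey = (2.8292,1.6562)

2.83 1.66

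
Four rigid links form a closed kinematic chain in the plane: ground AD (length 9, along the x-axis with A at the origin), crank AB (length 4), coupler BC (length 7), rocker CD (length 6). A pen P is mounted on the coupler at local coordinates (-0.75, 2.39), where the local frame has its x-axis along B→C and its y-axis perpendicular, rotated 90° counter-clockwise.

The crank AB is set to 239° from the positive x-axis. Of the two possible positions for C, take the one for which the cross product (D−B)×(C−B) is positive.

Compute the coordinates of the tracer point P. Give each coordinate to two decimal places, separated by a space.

A=(0,0), D=(9.00,0)
B = A + 4.00·(cos239°, sin239°) = (-2.0602, -3.4287)
|BD| = 11.5794
circle(B,7.00) ∩ circle(D,6.00): a=6.3510, h=2.9435
  candidates: C₊=(3.1345,1.2634) cross=34.084; C₋=(4.8777,-4.3596) cross=-34.084
  mode + wants cross > 0 → take C=(3.1345,1.2634) (cross=34.084)
ex = (C−B)/|BC| = (0.7421,0.6703); ey = (-0.6703,0.7421)
P = B + -0.75·ex + 2.39·ey = (-4.2187,-2.1578)

-4.22 -2.16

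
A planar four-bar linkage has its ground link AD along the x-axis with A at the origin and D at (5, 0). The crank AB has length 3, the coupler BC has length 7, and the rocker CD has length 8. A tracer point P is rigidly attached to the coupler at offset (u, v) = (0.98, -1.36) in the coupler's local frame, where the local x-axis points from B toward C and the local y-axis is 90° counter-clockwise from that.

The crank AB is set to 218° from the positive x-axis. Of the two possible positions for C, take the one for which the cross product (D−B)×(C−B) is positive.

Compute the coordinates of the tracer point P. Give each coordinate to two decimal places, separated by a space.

A=(0,0), D=(5.00,0)
B = A + 3.00·(cos218°, sin218°) = (-2.3640, -1.8470)
|BD| = 7.5921
circle(B,7.00) ∩ circle(D,8.00): a=2.8082, h=6.4120
  candidates: C₊=(-1.2001,5.0556) cross=48.681; C₋=(1.9197,-7.3832) cross=-48.681
  mode + wants cross > 0 → take C=(-1.2001,5.0556) (cross=48.681)
ex = (C−B)/|BC| = (0.1663,0.9861); ey = (-0.9861,0.1663)
P = B + 0.98·ex + -1.36·ey = (-0.8600,-1.1068)

-0.86 -1.11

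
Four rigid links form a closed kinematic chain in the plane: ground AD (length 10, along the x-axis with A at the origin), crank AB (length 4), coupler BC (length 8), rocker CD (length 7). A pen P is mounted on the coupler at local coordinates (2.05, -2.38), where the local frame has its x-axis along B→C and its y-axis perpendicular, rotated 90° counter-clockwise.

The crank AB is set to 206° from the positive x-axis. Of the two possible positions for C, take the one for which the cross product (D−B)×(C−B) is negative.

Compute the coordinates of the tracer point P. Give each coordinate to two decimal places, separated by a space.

A=(0,0), D=(10.00,0)
B = A + 4.00·(cos206°, sin206°) = (-3.5952, -1.7535)
|BD| = 13.7078
circle(B,8.00) ∩ circle(D,7.00): a=7.4010, h=3.0372
  candidates: C₊=(3.3565,2.2055) cross=41.634; C₋=(4.1336,-3.8190) cross=-41.634
  mode - wants cross < 0 → take C=(4.1336,-3.8190) (cross=-41.634)
ex = (C−B)/|BC| = (0.9661,-0.2582); ey = (0.2582,0.9661)
P = B + 2.05·ex + -2.38·ey = (-2.2292,-4.5821)

-2.23 -4.58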